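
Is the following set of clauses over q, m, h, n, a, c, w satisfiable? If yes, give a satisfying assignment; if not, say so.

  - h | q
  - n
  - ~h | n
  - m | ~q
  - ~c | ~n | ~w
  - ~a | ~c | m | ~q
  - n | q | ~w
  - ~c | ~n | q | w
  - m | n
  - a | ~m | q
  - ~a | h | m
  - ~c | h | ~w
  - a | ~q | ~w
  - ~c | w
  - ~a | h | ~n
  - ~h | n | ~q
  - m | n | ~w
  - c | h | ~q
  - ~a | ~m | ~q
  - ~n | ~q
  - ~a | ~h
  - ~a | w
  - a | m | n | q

Unit clause (n) forces n = True.
In (~n | ~q) only ~q is left, so q = False.
In (h | q) only h is left, so h = True.
In (~a | ~h) only ~a is left, so a = False.
In (a | ~m | q) only ~m is left, so m = False.
Try c = True:
  (~c | ~n | ~w) forces w = False.
  clause (~c | ~n | q | w) is falsified — backtrack.
So c = False.
Set w = True.
All clauses satisfied.

q = False; m = False; h = True; n = True; a = False; c = False; w = True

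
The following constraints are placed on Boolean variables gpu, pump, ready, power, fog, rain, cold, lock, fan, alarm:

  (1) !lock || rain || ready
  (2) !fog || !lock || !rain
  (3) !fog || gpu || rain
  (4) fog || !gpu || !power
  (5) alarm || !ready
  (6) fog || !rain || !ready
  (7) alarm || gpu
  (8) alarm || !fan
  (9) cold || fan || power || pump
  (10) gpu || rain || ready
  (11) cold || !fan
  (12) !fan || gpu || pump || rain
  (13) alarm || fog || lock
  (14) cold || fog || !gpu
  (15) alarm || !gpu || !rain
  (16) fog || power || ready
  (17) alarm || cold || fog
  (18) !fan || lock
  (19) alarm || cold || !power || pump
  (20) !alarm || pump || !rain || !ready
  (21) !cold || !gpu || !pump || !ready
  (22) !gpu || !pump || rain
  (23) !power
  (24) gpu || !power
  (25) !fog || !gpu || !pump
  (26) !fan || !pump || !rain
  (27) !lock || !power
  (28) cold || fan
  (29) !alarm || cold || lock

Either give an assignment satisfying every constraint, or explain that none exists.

Unit clause (!power) forces power = False.
Set gpu = True.
Try pump = True:
  (!gpu || !pump || rain) forces rain = True.
  (alarm || !gpu || !rain) forces alarm = True.
  (!fog || !gpu || !pump) forces fog = False.
  (fog || !rain || !ready) forces ready = False.
  clause (fog || power || ready) is falsified — backtrack.
So pump = False.
Set ready = True.
  then (alarm || !ready) forces alarm = True.
  then (!alarm || pump || !rain || !ready) forces rain = False.
Set fog = True.
Set cold = True.
Set lock = False.
  then (!fan || lock) forces fan = False.
All clauses satisfied.

gpu: True, pump: False, ready: True, power: False, fog: True, rain: False, cold: True, lock: False, fan: False, alarm: True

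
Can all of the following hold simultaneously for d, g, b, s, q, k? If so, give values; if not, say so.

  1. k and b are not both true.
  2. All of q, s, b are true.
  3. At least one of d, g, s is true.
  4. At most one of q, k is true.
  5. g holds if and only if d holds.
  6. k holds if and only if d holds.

d = False, g = False, b = True, s = True, q = True, k = False

  (1) k=F, b=T — not both ✓
  (2) {q, s, b}: all 3 true ✓
  (3) {d, g, s}: 1 true — at least one ✓
  (4) {q, k}: 1 true — at most one ✓
  (5) g=F, d=F — same ✓
  (6) k=F, d=F — same ✓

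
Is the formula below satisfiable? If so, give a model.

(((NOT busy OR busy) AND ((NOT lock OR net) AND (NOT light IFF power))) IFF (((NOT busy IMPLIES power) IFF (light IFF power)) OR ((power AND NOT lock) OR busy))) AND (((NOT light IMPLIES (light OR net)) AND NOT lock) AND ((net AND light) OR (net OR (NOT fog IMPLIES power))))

lock = False, light = True, busy = False, net = True, power = False, fog = False

  ((NOT busy OR busy) AND ((NOT lock OR net) AND (NOT light IFF power))) IFF (((NOT busy IMPLIES power) IFF (light IFF power)) OR ((power AND NOT lock) OR busy)) = True
    (NOT busy OR busy) AND ((NOT lock OR net) AND (NOT light IFF power)) = True
      NOT busy OR busy = True
        NOT busy = True
      (NOT lock OR net) AND (NOT light IFF power) = True
        NOT lock OR net = True
          NOT lock = True
        NOT light IFF power = True
          NOT light = False
    ((NOT busy IMPLIES power) IFF (light IFF power)) OR ((power AND NOT lock) OR busy) = True
      (NOT busy IMPLIES power) IFF (light IFF power) = True
        NOT busy IMPLIES power = False
          NOT busy = True
        light IFF power = False
      (power AND NOT lock) OR busy = False
        power AND NOT lock = False
          NOT lock = True
  ((NOT light IMPLIES (light OR net)) AND NOT lock) AND ((net AND light) OR (net OR (NOT fog IMPLIES power))) = True
    (NOT light IMPLIES (light OR net)) AND NOT lock = True
      NOT light IMPLIES (light OR net) = True
        NOT light = False
        light OR net = True
      NOT lock = True
    (net AND light) OR (net OR (NOT fog IMPLIES power)) = True
      net AND light = True
      net OR (NOT fog IMPLIES power) = True
        NOT fog IMPLIES power = False
          NOT fog = True
Both conjuncts True, so the formula holds.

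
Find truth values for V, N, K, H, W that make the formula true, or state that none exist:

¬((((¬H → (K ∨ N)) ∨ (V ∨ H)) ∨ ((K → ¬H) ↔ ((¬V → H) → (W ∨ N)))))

Case H = True: the formula becomes ¬((True ∨ (¬K ↔ (W ∨ N)))) = False.
Case H = False: the formula simplifies to ¬((((K ∨ N) ∨ V) ∨ (V → (W ∨ N)))).
  V = True: this becomes ¬((True ∨ (W ∨ N))) = False.
  V = False: this becomes ¬(((K ∨ N) ∨ True)) = False.
Both cases fail — unsatisfiable.

The formula is unsatisfiable.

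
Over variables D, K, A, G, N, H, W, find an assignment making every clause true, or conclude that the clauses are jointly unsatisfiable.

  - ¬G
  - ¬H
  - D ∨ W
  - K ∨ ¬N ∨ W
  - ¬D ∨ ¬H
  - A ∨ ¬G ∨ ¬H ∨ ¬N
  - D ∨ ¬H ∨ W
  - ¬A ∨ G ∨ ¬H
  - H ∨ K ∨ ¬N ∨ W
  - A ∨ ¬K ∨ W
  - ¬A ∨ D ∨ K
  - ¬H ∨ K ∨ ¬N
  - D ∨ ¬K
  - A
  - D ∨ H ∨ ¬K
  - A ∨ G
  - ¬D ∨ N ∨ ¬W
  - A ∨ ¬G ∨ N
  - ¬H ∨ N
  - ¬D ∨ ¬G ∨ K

D = True, K = True, A = True, G = False, N = True, H = False, W = True

Unit clause (¬G) forces G = False.
Unit clause (¬H) forces H = False.
Unit clause (A) forces A = True.
Try D = False:
  (D ∨ W) forces W = True.
  (¬A ∨ D ∨ K) forces K = True.
  clause (D ∨ ¬K) is falsified — backtrack.
So D = True.
Set K = True.
Set N = True.
Set W = True.
All clauses satisfied.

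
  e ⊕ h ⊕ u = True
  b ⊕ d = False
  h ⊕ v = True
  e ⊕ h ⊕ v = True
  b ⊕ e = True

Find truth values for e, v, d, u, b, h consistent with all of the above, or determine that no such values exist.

e = False, v = True, d = True, u = True, b = True, h = False

e ⊕ h ⊕ u = F ⊕ F ⊕ T = True ✓
b ⊕ d = T ⊕ T = False ✓
h ⊕ v = F ⊕ T = True ✓
e ⊕ h ⊕ v = F ⊕ F ⊕ T = True ✓
b ⊕ e = T ⊕ F = True ✓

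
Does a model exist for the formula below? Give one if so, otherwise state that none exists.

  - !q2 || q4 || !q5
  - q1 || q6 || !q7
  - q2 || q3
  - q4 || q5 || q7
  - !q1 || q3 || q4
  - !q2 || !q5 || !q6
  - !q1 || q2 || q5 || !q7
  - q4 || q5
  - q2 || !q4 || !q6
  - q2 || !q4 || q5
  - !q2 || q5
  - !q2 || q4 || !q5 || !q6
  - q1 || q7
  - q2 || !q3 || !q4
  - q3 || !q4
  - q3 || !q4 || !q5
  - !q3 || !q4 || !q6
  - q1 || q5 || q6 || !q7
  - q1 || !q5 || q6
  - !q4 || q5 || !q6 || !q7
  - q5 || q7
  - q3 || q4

q1: True, q2: True, q3: True, q4: True, q5: True, q6: False, q7: True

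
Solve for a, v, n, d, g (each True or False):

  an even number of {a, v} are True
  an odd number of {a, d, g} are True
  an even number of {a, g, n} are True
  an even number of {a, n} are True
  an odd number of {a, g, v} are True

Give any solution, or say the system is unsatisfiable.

UNSATISFIABLE

Adding constraints 1, 3, 4, 5 mod 2: every variable appears an even number of times on the left, so the left side is 0.
But the right sides sum to 1 (mod 2). 0 ≠ 1 — the system is inconsistent.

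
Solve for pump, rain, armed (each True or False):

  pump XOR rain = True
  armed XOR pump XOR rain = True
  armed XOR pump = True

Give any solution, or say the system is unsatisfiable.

pump=T, rain=F, armed=F

pump XOR rain = T XOR F = True ✓
armed XOR pump XOR rain = F XOR T XOR F = True ✓
armed XOR pump = F XOR T = True ✓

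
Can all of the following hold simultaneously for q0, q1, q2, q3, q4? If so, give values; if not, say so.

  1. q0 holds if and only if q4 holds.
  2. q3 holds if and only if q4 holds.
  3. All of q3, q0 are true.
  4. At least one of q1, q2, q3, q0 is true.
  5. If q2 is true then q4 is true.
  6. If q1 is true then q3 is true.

q0=T, q1=T, q2=T, q3=T, q4=T

  (1) q0=T, q4=T — same ✓
  (2) q3=T, q4=T — same ✓
  (3) {q3, q0}: all 2 true ✓
  (4) {q1, q2, q3, q0}: 4 true — at least one ✓
  (5) q2=T ⇒ q4: T ✓
  (6) q1=T ⇒ q3: T ✓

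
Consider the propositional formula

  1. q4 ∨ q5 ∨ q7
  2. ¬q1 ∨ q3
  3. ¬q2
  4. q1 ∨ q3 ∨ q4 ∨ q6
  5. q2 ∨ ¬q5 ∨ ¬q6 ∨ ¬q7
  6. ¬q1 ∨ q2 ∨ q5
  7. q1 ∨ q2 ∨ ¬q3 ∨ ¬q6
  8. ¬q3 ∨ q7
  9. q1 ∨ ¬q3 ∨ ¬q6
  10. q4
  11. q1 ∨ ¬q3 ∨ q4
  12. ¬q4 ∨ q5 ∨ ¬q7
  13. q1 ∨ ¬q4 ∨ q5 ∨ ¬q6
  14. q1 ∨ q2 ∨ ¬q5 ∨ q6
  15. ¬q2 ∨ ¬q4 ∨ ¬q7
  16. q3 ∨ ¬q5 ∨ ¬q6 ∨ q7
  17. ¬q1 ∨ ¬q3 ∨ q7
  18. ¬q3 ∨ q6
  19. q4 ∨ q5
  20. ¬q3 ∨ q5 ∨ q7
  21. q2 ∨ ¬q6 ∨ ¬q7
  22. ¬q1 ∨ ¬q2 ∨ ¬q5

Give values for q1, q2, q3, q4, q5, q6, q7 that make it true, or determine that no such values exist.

q1: False, q2: False, q3: False, q4: True, q5: False, q6: False, q7: False

Unit clause (¬q2) forces q2 = False.
Unit clause (q4) forces q4 = True.
Try q1 = True:
  (¬q1 ∨ q3) forces q3 = True.
  (¬q1 ∨ q2 ∨ q5) forces q5 = True.
  (¬q3 ∨ q7) forces q7 = True.
  (q2 ∨ ¬q5 ∨ ¬q6 ∨ ¬q7) forces q6 = False.
  clause (¬q3 ∨ q6) is falsified — backtrack.
So q1 = False.
Set q3 = False.
Set q5 = False.
  then (¬q4 ∨ q5 ∨ ¬q7) forces q7 = False.
  then (q1 ∨ ¬q4 ∨ q5 ∨ ¬q6) forces q6 = False.
All clauses satisfied.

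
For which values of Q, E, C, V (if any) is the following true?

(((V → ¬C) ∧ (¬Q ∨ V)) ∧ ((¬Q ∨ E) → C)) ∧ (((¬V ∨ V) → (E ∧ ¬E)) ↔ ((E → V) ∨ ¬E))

Q=F, E=T, C=T, V=F

  ((V → ¬C) ∧ (¬Q ∨ V)) ∧ ((¬Q ∨ E) → C) = True
    (V → ¬C) ∧ (¬Q ∨ V) = True
      V → ¬C = True
        ¬C = False
      ¬Q ∨ V = True
        ¬Q = True
    (¬Q ∨ E) → C = True
      ¬Q ∨ E = True
        ¬Q = True
  ((¬V ∨ V) → (E ∧ ¬E)) ↔ ((E → V) ∨ ¬E) = True
    (¬V ∨ V) → (E ∧ ¬E) = False
      ¬V ∨ V = True
        ¬V = True
      E ∧ ¬E = False
        ¬E = False
    (E → V) ∨ ¬E = False
      E → V = False
      ¬E = False
Both conjuncts True, so the formula holds.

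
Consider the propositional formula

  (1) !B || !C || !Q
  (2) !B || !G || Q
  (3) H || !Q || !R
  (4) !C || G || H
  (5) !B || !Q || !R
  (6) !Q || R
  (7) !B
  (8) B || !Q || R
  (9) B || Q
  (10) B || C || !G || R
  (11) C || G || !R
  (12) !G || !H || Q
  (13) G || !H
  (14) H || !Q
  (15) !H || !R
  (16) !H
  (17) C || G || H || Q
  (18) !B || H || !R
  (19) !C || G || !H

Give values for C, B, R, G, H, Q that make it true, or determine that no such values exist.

UNSATISFIABLE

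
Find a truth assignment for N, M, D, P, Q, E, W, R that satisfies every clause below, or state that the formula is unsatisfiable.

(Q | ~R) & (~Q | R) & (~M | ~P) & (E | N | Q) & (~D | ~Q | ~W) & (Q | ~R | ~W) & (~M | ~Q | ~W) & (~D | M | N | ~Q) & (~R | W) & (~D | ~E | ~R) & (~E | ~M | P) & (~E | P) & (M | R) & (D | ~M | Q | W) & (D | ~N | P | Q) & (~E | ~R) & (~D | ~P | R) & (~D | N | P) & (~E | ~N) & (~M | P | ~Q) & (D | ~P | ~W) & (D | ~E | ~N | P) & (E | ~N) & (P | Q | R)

Try N = True:
  (~E | ~N) forces E = False.
  clause (E | ~N) is falsified — backtrack.
So N = False.
Set M = False.
  then (M | R) forces R = True.
  then (~E | ~R) forces E = False.
  then (Q | ~R) forces Q = True.
  then (~D | M | N | ~Q) forces D = False.
  then (~R | W) forces W = True.
  then (D | ~P | ~W) forces P = False.
All clauses satisfied.

N=F; M=F; D=F; P=F; Q=T; E=F; W=T; R=T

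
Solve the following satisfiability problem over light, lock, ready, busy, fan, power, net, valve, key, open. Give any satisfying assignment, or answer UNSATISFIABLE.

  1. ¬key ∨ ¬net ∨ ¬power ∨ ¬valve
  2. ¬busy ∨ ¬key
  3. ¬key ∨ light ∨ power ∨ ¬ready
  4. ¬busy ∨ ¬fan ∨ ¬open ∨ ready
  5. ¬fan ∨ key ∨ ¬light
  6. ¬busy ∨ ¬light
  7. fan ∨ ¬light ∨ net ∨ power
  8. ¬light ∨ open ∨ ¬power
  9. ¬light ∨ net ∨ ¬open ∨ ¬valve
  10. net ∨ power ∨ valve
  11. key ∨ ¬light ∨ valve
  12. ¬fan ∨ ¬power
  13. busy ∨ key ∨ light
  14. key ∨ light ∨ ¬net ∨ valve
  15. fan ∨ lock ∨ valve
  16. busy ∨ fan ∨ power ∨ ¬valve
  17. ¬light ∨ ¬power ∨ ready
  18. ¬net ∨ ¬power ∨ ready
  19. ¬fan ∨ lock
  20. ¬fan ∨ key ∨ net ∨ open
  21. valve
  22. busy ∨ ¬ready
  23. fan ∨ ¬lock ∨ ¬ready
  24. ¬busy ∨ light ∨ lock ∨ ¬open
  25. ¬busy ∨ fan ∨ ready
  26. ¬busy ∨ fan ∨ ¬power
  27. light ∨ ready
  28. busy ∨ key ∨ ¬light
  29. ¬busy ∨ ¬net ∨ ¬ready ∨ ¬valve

light = True; lock = True; ready = False; busy = False; fan = True; power = False; net = True; valve = True; key = True; open = False

Unit clause (valve) forces valve = True.
Set light = True.
  then (¬busy ∨ ¬light) forces busy = False.
  then (busy ∨ ¬ready) forces ready = False.
  then (busy ∨ key ∨ ¬light) forces key = True.
  then (¬light ∨ ¬power ∨ ready) forces power = False.
  then (busy ∨ fan ∨ power ∨ ¬valve) forces fan = True.
  then (¬fan ∨ lock) forces lock = True.
Set net = True.
Set open = False.
All clauses satisfied.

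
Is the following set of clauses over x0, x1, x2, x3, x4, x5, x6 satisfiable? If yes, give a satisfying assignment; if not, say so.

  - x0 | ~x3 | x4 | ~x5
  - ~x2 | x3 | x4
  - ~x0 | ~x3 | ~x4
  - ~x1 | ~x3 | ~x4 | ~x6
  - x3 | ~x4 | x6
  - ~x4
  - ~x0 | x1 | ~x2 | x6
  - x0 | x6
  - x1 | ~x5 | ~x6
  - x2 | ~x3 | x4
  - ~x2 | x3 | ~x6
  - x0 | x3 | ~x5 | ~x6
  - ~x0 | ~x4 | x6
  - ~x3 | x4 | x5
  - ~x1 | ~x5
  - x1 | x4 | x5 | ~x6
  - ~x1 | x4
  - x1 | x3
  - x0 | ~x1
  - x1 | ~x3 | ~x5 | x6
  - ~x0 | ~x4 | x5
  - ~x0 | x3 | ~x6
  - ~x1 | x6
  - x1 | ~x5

Case x4 = True:
  Clause (~x4) is falsified — contradiction.
Case x4 = False:
  (~x1 | x4) forces x1 = False.
  (x1 | x3) forces x3 = True.
  (x2 | ~x3 | x4) forces x2 = True.
  (~x3 | x4 | x5) forces x5 = True.
  Clause (x1 | ~x5) is falsified — contradiction.
Both cases fail, so the formula is unsatisfiable.

No satisfying assignment exists.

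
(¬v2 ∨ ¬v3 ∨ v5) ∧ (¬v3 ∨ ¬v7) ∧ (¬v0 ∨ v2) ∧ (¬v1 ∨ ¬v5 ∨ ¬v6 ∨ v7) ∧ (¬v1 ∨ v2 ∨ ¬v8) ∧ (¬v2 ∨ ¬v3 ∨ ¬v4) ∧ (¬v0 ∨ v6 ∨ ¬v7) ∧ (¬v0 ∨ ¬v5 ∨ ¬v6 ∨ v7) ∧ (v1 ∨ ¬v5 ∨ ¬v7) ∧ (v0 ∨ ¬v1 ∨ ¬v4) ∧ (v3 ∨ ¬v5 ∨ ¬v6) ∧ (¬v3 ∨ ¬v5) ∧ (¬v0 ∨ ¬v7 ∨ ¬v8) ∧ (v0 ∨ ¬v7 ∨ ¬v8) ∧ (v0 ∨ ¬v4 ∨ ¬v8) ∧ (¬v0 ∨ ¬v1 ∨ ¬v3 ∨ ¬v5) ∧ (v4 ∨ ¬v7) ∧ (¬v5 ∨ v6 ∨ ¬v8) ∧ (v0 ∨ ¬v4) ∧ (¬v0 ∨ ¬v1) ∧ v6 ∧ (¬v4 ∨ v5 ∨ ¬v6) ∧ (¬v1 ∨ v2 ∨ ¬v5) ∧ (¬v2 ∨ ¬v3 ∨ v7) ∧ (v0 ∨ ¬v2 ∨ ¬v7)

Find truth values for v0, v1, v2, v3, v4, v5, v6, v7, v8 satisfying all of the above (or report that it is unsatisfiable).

v0=F, v1=T, v2=T, v3=F, v4=F, v5=F, v6=T, v7=F, v8=F

Unit clause (v6) forces v6 = True.
Set v0 = False.
  then (v0 ∨ ¬v4) forces v4 = False.
  then (v4 ∨ ¬v7) forces v7 = False.
Set v1 = True.
  then (¬v1 ∨ ¬v5 ∨ ¬v6 ∨ v7) forces v5 = False.
Set v2 = True.
  then (¬v2 ∨ ¬v3 ∨ v5) forces v3 = False.
Set v8 = False.
All clauses satisfied.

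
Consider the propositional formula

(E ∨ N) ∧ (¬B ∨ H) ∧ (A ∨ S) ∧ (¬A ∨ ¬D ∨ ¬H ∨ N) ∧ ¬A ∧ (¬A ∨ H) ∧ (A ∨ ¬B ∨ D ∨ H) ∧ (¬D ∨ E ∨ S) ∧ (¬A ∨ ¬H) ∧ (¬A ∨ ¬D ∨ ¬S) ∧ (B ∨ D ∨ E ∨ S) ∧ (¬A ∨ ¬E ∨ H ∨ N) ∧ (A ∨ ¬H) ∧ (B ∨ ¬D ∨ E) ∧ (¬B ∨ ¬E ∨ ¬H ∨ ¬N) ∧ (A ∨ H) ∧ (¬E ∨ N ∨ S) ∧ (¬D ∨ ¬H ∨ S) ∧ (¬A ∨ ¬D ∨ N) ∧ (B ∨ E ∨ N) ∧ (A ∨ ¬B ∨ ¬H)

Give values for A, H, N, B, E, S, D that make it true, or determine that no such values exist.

Case A = True:
  Clause (¬A) is falsified — contradiction.
Case A = False:
  (A ∨ S) forces S = True.
  (A ∨ ¬H) forces H = False.
  Clause (A ∨ H) is falsified — contradiction.
Both cases fail, so the formula is unsatisfiable.

Unsatisfiable — no assignment works.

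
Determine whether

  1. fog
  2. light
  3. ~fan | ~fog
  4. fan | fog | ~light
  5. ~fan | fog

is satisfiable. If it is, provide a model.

fog=T, fan=F, light=T

Unit clause (fog) forces fog = True.
Unit clause (light) forces light = True.
In (~fan | ~fog) only ~fan is left, so fan = False.
All clauses satisfied.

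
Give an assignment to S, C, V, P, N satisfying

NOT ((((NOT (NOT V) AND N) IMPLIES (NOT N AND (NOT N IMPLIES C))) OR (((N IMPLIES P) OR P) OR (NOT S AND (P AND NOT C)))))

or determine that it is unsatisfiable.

S: False, C: True, V: True, P: False, N: True

  NOT ((((NOT (NOT V) AND N) IMPLIES (NOT N AND (NOT N IMPLIES C))) OR (((N IMPLIES P) OR P) OR (NOT S AND (P AND NOT C))))) = True
    ((NOT (NOT V) AND N) IMPLIES (NOT N AND (NOT N IMPLIES C))) OR (((N IMPLIES P) OR P) OR (NOT S AND (P AND NOT C))) = False
      (NOT (NOT V) AND N) IMPLIES (NOT N AND (NOT N IMPLIES C)) = False
        NOT (NOT V) AND N = True
          NOT (NOT V) = True
            NOT V = False
        NOT N AND (NOT N IMPLIES C) = False
          NOT N = False
          NOT N IMPLIES C = True
            NOT N = False
      ((N IMPLIES P) OR P) OR (NOT S AND (P AND NOT C)) = False
        (N IMPLIES P) OR P = False
          N IMPLIES P = False
        NOT S AND (P AND NOT C) = False
          NOT S = True
          P AND NOT C = False
            NOT C = False
The formula evaluates to True.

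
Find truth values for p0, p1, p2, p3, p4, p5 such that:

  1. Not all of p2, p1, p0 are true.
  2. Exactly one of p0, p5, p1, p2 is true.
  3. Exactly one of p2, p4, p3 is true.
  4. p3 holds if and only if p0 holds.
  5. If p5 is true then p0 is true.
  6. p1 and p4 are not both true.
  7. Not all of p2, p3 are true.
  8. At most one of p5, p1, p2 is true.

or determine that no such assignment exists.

p0 = True; p1 = False; p2 = False; p3 = True; p4 = False; p5 = False

  (1) {p2, p1, p0}: 1/3 true — not all ✓
  (2) {p0, p5, p1, p2}: 1 true — exactly one ✓
  (3) {p2, p4, p3}: 1 true — exactly one ✓
  (4) p3=T, p0=T — same ✓
  (5) p5=F ⇒ p0: vacuous ✓
  (6) p1=F, p4=F — not both ✓
  (7) {p2, p3}: 1/2 true — not all ✓
  (8) {p5, p1, p2}: 0 true — at most one ✓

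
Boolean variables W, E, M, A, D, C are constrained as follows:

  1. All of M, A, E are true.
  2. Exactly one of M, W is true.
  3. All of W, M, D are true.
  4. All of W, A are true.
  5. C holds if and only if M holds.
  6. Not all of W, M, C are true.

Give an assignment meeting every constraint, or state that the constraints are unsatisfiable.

Case W = True:
  (1) forces M = True.
  Constraint (2) is violated (M=T, W=T) — contradiction.
Case W = False:
  Constraint (3) is violated (W=F) — contradiction.
Both cases fail — unsatisfiable.

Unsatisfiable — no assignment works.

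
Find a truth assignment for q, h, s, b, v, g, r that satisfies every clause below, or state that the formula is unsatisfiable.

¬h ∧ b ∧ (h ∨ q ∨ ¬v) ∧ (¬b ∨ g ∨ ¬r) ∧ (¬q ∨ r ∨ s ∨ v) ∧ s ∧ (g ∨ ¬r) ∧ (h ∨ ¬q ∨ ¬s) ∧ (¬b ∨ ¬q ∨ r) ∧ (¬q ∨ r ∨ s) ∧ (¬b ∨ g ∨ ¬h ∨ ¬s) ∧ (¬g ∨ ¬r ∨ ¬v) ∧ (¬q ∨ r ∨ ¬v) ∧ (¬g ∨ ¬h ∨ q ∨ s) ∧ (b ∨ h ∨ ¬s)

q=F, h=F, s=T, b=T, v=F, g=T, r=T

Unit clause (¬h) forces h = False.
Unit clause (b) forces b = True.
Unit clause (s) forces s = True.
In (h ∨ ¬q ∨ ¬s) only ¬q is left, so q = False.
In (h ∨ q ∨ ¬v) only ¬v is left, so v = False.
Set g = True.
Set r = True.
All clauses satisfied.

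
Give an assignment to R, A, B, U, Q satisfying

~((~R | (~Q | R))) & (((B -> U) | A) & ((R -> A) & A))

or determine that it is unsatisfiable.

The conjunct ~((~R | (~Q | R))) is unsatisfiable on its own:
  R=F, Q=F: evaluates to False.
  R=F, Q=T: evaluates to False.
  R=T, Q=F: evaluates to False.
  R=T, Q=T: evaluates to False.
So the whole conjunction is unsatisfiable.

The formula is unsatisfiable.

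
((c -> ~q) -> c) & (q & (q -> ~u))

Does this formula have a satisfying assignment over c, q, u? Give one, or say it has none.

c = True, q = True, u = False

  (c -> ~q) -> c = True
    c -> ~q = False
      ~q = False
  q & (q -> ~u) = True
    q -> ~u = True
      ~u = True
Both conjuncts True, so the formula holds.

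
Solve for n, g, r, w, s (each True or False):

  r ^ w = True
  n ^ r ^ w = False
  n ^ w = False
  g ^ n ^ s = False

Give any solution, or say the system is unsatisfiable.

n: True, g: True, r: False, w: True, s: False

r ^ w = F ^ T = True ✓
n ^ r ^ w = T ^ F ^ T = False ✓
n ^ w = T ^ T = False ✓
g ^ n ^ s = T ^ T ^ F = False ✓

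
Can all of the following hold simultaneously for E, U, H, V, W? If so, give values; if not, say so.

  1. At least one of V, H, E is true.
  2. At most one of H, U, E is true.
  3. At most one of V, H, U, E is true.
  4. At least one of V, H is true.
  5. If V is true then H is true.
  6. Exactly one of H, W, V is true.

E = False, U = False, H = True, V = False, W = False

  (1) {V, H, E}: 1 true — at least one ✓
  (2) {H, U, E}: 1 true — at most one ✓
  (3) {V, H, U, E}: 1 true — at most one ✓
  (4) {V, H}: 1 true — at least one ✓
  (5) V=F ⇒ H: vacuous ✓
  (6) {H, W, V}: 1 true — exactly one ✓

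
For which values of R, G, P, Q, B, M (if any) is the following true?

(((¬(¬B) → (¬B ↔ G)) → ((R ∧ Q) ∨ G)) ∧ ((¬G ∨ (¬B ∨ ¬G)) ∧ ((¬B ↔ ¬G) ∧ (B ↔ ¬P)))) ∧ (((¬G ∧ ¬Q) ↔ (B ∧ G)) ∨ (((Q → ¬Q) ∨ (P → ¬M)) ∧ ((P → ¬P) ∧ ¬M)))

R: True; G: False; P: True; Q: True; B: False; M: False

  ((¬(¬B) → (¬B ↔ G)) → ((R ∧ Q) ∨ G)) ∧ ((¬G ∨ (¬B ∨ ¬G)) ∧ ((¬B ↔ ¬G) ∧ (B ↔ ¬P))) = True
    (¬(¬B) → (¬B ↔ G)) → ((R ∧ Q) ∨ G) = True
      ¬(¬B) → (¬B ↔ G) = True
        ¬(¬B) = False
          ¬B = True
        ¬B ↔ G = False
          ¬B = True
      (R ∧ Q) ∨ G = True
        R ∧ Q = True
    (¬G ∨ (¬B ∨ ¬G)) ∧ ((¬B ↔ ¬G) ∧ (B ↔ ¬P)) = True
      ¬G ∨ (¬B ∨ ¬G) = True
        ¬G = True
        ¬B ∨ ¬G = True
          ¬B = True
          ¬G = True
      (¬B ↔ ¬G) ∧ (B ↔ ¬P) = True
        ¬B ↔ ¬G = True
          ¬B = True
          ¬G = True
        B ↔ ¬P = True
          ¬P = False
  ((¬G ∧ ¬Q) ↔ (B ∧ G)) ∨ (((Q → ¬Q) ∨ (P → ¬M)) ∧ ((P → ¬P) ∧ ¬M)) = True
    (¬G ∧ ¬Q) ↔ (B ∧ G) = True
      ¬G ∧ ¬Q = False
        ¬G = True
        ¬Q = False
      B ∧ G = False
    ((Q → ¬Q) ∨ (P → ¬M)) ∧ ((P → ¬P) ∧ ¬M) = False
      (Q → ¬Q) ∨ (P → ¬M) = True
        Q → ¬Q = False
          ¬Q = False
        P → ¬M = True
          ¬M = True
      (P → ¬P) ∧ ¬M = False
        P → ¬P = False
          ¬P = False
        ¬M = True
Both conjuncts True, so the formula holds.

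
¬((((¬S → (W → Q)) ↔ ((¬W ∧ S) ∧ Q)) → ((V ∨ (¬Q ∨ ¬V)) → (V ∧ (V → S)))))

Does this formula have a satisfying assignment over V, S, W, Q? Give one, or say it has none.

V=F, S=F, W=T, Q=F

  ¬((((¬S → (W → Q)) ↔ ((¬W ∧ S) ∧ Q)) → ((V ∨ (¬Q ∨ ¬V)) → (V ∧ (V → S))))) = True
    ((¬S → (W → Q)) ↔ ((¬W ∧ S) ∧ Q)) → ((V ∨ (¬Q ∨ ¬V)) → (V ∧ (V → S))) = False
      (¬S → (W → Q)) ↔ ((¬W ∧ S) ∧ Q) = True
        ¬S → (W → Q) = False
          ¬S = True
          W → Q = False
        (¬W ∧ S) ∧ Q = False
          ¬W ∧ S = False
            ¬W = False
      (V ∨ (¬Q ∨ ¬V)) → (V ∧ (V → S)) = False
        V ∨ (¬Q ∨ ¬V) = True
          ¬Q ∨ ¬V = True
            ¬Q = True
            ¬V = True
        V ∧ (V → S) = False
          V → S = True
The formula evaluates to True.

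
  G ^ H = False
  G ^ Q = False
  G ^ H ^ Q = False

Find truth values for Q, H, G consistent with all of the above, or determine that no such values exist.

Q = False, H = False, G = False

G ^ H = F ^ F = False ✓
G ^ Q = F ^ F = False ✓
G ^ H ^ Q = F ^ F ^ F = False ✓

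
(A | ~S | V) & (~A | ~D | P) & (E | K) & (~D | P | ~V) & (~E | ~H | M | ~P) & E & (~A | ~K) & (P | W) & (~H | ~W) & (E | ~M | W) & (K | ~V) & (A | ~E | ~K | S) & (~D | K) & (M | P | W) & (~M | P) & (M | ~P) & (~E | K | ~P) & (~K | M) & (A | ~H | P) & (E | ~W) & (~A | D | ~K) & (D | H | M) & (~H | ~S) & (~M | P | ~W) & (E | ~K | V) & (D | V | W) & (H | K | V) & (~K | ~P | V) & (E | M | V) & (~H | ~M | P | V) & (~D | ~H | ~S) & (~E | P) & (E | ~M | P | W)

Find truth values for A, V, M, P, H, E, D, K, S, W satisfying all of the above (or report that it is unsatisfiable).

A = False, V = True, M = True, P = True, H = False, E = True, D = False, K = True, S = True, W = True

Unit clause (E) forces E = True.
In (~E | P) only P is left, so P = True.
In (M | ~P) only M is left, so M = True.
In (~E | K | ~P) only K is left, so K = True.
In (~K | ~P | V) only V is left, so V = True.
In (~A | ~K) only ~A is left, so A = False.
In (A | ~E | ~K | S) only S is left, so S = True.
In (~H | ~S) only ~H is left, so H = False.
Set D = False.
Set W = True.
All clauses satisfied.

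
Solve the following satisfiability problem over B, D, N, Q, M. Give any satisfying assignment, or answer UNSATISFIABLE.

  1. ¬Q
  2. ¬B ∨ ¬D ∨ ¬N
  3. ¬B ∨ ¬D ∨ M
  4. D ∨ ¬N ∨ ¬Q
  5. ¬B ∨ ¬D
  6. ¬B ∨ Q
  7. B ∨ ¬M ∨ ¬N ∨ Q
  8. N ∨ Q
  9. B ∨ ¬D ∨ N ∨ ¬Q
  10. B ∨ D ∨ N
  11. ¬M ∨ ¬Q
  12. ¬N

The formula is unsatisfiable.

Case N = True:
  Clause (¬N) is falsified — contradiction.
Case N = False:
  (¬Q) forces Q = False.
  Clause (N ∨ Q) is falsified — contradiction.
Both cases fail, so the formula is unsatisfiable.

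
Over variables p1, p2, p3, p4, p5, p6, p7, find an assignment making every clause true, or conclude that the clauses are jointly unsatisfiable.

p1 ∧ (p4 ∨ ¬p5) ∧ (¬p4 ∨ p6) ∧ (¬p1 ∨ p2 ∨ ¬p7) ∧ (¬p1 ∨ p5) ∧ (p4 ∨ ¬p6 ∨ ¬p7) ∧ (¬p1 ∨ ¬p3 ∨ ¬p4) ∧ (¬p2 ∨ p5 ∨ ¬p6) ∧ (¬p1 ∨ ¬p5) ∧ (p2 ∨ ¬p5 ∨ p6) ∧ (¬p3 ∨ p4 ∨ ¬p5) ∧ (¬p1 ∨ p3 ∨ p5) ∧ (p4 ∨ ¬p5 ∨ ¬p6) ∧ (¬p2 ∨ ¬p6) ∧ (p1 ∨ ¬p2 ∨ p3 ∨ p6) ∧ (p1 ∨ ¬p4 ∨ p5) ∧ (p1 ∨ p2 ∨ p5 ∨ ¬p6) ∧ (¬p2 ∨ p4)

No satisfying assignment exists.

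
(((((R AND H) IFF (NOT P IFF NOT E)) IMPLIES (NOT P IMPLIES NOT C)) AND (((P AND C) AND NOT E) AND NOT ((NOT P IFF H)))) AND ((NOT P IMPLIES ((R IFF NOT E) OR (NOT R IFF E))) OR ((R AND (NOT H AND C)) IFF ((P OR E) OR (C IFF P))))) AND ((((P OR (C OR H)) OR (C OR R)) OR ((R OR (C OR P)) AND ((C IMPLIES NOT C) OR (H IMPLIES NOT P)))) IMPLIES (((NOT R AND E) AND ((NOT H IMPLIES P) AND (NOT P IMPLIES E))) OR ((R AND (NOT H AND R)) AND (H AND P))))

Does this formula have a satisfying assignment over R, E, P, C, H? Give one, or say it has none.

Case P = True: the formula simplifies to ((C AND NOT E) AND NOT (NOT H)) AND ((NOT R AND E) OR ((R AND (NOT H AND R)) AND H)).
  H = True: simplifies to (C AND NOT E) AND (NOT R AND E).
    E = True: the conjunct NOT E is False.
    E = False: the conjunct E is False.
  H = False: the conjunct NOT (NOT H) becomes NOT (NOT False) = False.
Case P = False: the conjunct P is False.
Both cases fail — unsatisfiable.

UNSATISFIABLE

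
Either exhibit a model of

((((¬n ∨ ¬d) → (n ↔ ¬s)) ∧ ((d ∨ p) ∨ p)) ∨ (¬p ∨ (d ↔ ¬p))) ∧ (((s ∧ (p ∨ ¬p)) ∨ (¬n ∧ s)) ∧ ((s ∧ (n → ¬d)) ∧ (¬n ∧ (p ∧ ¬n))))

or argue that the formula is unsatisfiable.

n=F; s=T; p=T; d=F

  (((¬n ∨ ¬d) → (n ↔ ¬s)) ∧ ((d ∨ p) ∨ p)) ∨ (¬p ∨ (d ↔ ¬p)) = True
    ((¬n ∨ ¬d) → (n ↔ ¬s)) ∧ ((d ∨ p) ∨ p) = True
      (¬n ∨ ¬d) → (n ↔ ¬s) = True
        ¬n ∨ ¬d = True
          ¬n = True
          ¬d = True
        n ↔ ¬s = True
          ¬s = False
      (d ∨ p) ∨ p = True
        d ∨ p = True
    ¬p ∨ (d ↔ ¬p) = True
      ¬p = False
      d ↔ ¬p = True
        ¬p = False
  ((s ∧ (p ∨ ¬p)) ∨ (¬n ∧ s)) ∧ ((s ∧ (n → ¬d)) ∧ (¬n ∧ (p ∧ ¬n))) = True
    (s ∧ (p ∨ ¬p)) ∨ (¬n ∧ s) = True
      s ∧ (p ∨ ¬p) = True
        p ∨ ¬p = True
          ¬p = False
      ¬n ∧ s = True
        ¬n = True
    (s ∧ (n → ¬d)) ∧ (¬n ∧ (p ∧ ¬n)) = True
      s ∧ (n → ¬d) = True
        n → ¬d = True
          ¬d = True
      ¬n ∧ (p ∧ ¬n) = True
        ¬n = True
        p ∧ ¬n = True
          ¬n = True
Both conjuncts True, so the formula holds.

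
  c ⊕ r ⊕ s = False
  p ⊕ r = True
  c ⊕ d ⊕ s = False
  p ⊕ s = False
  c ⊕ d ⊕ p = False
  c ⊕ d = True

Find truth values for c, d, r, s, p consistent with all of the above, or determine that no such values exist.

c: True; d: False; r: False; s: True; p: True

c ⊕ r ⊕ s = T ⊕ F ⊕ T = False ✓
p ⊕ r = T ⊕ F = True ✓
c ⊕ d ⊕ s = T ⊕ F ⊕ T = False ✓
p ⊕ s = T ⊕ T = False ✓
c ⊕ d ⊕ p = T ⊕ F ⊕ T = False ✓
c ⊕ d = T ⊕ F = True ✓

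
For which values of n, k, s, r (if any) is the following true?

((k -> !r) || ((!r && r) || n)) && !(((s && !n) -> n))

n=F, k=T, s=T, r=F

  (k -> !r) || ((!r && r) || n) = True
    k -> !r = True
      !r = True
    (!r && r) || n = False
      !r && r = False
        !r = True
  !(((s && !n) -> n)) = True
    (s && !n) -> n = False
      s && !n = True
        !n = True
Both conjuncts True, so the formula holds.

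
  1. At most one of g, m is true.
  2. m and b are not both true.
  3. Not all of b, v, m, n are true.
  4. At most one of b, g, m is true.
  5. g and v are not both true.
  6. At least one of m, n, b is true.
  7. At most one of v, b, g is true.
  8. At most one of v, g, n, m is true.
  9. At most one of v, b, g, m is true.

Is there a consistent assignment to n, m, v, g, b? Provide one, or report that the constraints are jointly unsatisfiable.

n = True; m = False; v = False; g = False; b = True

  (1) {g, m}: 0 true — at most one ✓
  (2) m=F, b=T — not both ✓
  (3) {b, v, m, n}: 2/4 true — not all ✓
  (4) {b, g, m}: 1 true — at most one ✓
  (5) g=F, v=F — not both ✓
  (6) {m, n, b}: 2 true — at least one ✓
  (7) {v, b, g}: 1 true — at most one ✓
  (8) {v, g, n, m}: 1 true — at most one ✓
  (9) {v, b, g, m}: 1 true — at most one ✓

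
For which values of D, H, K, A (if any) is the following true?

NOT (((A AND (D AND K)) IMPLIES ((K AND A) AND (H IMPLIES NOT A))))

D: True; H: True; K: True; A: True

  NOT (((A AND (D AND K)) IMPLIES ((K AND A) AND (H IMPLIES NOT A)))) = True
    (A AND (D AND K)) IMPLIES ((K AND A) AND (H IMPLIES NOT A)) = False
      A AND (D AND K) = True
        D AND K = True
      (K AND A) AND (H IMPLIES NOT A) = False
        K AND A = True
        H IMPLIES NOT A = False
          NOT A = False
The formula evaluates to True.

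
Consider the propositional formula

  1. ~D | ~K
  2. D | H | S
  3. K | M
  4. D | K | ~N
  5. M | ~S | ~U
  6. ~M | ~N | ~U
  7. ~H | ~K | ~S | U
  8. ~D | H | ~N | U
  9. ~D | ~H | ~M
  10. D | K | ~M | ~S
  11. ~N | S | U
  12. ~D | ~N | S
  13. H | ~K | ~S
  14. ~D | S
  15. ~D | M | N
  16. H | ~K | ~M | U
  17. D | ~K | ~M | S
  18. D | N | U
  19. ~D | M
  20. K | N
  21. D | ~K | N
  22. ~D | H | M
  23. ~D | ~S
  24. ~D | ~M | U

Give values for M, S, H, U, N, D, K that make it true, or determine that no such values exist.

M=F, S=F, H=T, U=T, N=T, D=F, K=T

Set M = False.
  then (K | M) forces K = True.
  then (~D | M) forces D = False.
  then (D | ~K | N) forces N = True.
Try S = True:
  (M | ~S | ~U) forces U = False.
  (~H | ~K | ~S | U) forces H = False.
  clause (H | ~K | ~S) is falsified — backtrack.
So S = False.
  then (D | H | S) forces H = True.
  then (~N | S | U) forces U = True.
All clauses satisfied.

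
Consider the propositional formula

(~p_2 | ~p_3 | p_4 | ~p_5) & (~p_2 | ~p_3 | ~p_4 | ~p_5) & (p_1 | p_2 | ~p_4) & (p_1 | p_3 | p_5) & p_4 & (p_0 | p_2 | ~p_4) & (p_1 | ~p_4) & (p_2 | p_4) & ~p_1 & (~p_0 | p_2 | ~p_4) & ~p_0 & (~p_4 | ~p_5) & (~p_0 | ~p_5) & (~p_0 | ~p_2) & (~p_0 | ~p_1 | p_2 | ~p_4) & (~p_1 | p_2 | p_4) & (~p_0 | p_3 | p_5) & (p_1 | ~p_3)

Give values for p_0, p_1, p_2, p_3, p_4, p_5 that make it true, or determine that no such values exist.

Case p_1 = True:
  Clause (~p_1) is falsified — contradiction.
Case p_1 = False:
  (p_4) forces p_4 = True.
  Clause (p_1 | ~p_4) is falsified — contradiction.
Both cases fail, so the formula is unsatisfiable.

Unsatisfiable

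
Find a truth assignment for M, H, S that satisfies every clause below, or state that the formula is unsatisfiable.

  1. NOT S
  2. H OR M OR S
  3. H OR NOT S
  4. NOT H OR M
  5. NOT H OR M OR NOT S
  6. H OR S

Unit clause (NOT S) forces S = False.
In (H OR S) only H is left, so H = True.
In (NOT H OR M) only M is left, so M = True.
All clauses satisfied.

M = True; H = True; S = False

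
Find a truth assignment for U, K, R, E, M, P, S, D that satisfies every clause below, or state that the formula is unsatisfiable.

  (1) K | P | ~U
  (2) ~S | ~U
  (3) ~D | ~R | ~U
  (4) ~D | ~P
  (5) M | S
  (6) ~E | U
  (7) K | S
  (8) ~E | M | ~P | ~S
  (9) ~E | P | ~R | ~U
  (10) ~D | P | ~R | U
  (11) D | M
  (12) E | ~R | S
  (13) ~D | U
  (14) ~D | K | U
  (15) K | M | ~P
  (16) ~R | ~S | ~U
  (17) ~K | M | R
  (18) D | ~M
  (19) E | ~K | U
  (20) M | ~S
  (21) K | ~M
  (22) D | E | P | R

U = True, K = True, R = False, E = False, M = True, P = False, S = False, D = True

Try U = False:
  (~E | U) forces E = False.
  (~D | U) forces D = False.
  (D | M) forces M = True.
  clause (D | ~M) is falsified — backtrack.
So U = True.
  then (~S | ~U) forces S = False.
  then (M | S) forces M = True.
  then (K | S) forces K = True.
  then (D | ~M) forces D = True.
  then (~D | ~R | ~U) forces R = False.
  then (~D | ~P) forces P = False.
Set E = False.
All clauses satisfied.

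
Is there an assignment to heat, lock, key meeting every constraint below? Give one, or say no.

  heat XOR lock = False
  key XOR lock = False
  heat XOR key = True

No satisfying assignment exists.

Adding constraints 1, 2, 3 mod 2: every variable appears an even number of times on the left, so the left side is 0.
But the right sides sum to 1 (mod 2). 0 ≠ 1 — the system is inconsistent.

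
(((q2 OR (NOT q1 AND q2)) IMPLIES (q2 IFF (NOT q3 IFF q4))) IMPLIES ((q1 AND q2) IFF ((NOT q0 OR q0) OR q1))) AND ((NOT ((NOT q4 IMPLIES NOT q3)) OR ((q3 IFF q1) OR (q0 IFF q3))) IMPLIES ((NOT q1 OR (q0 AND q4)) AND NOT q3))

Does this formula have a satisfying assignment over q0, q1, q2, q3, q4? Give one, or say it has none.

q0 = False, q1 = False, q2 = True, q3 = True, q4 = True

  ((q2 OR (NOT q1 AND q2)) IMPLIES (q2 IFF (NOT q3 IFF q4))) IMPLIES ((q1 AND q2) IFF ((NOT q0 OR q0) OR q1)) = True
    (q2 OR (NOT q1 AND q2)) IMPLIES (q2 IFF (NOT q3 IFF q4)) = False
      q2 OR (NOT q1 AND q2) = True
        NOT q1 AND q2 = True
          NOT q1 = True
      q2 IFF (NOT q3 IFF q4) = False
        NOT q3 IFF q4 = False
          NOT q3 = False
    (q1 AND q2) IFF ((NOT q0 OR q0) OR q1) = False
      q1 AND q2 = False
      (NOT q0 OR q0) OR q1 = True
        NOT q0 OR q0 = True
          NOT q0 = True
  (NOT ((NOT q4 IMPLIES NOT q3)) OR ((q3 IFF q1) OR (q0 IFF q3))) IMPLIES ((NOT q1 OR (q0 AND q4)) AND NOT q3) = True
    NOT ((NOT q4 IMPLIES NOT q3)) OR ((q3 IFF q1) OR (q0 IFF q3)) = False
      NOT ((NOT q4 IMPLIES NOT q3)) = False
        NOT q4 IMPLIES NOT q3 = True
          NOT q4 = False
          NOT q3 = False
      (q3 IFF q1) OR (q0 IFF q3) = False
        q3 IFF q1 = False
        q0 IFF q3 = False
    (NOT q1 OR (q0 AND q4)) AND NOT q3 = False
      NOT q1 OR (q0 AND q4) = True
        NOT q1 = True
        q0 AND q4 = False
      NOT q3 = False
Both conjuncts True, so the formula holds.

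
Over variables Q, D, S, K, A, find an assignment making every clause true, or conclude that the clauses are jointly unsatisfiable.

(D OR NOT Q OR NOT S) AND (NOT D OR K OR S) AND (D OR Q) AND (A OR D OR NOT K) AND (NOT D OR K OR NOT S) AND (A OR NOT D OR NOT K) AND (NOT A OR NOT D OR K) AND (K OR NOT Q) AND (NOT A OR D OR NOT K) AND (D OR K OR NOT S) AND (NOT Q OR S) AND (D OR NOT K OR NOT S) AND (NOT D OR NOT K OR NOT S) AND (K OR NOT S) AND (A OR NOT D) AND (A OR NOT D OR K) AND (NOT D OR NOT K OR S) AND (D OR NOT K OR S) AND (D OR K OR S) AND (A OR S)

Case D = True:
  (A OR NOT D) forces A = True.
  (NOT A OR NOT D OR K) forces K = True.
  (NOT D OR NOT K OR NOT S) forces S = False.
  Clause (NOT D OR NOT K OR S) is falsified — contradiction.
Case D = False:
  (D OR Q) forces Q = True.
  (D OR NOT Q OR NOT S) forces S = False.
  Clause (NOT Q OR S) is falsified — contradiction.
Both cases fail, so the formula is unsatisfiable.

No satisfying assignment exists.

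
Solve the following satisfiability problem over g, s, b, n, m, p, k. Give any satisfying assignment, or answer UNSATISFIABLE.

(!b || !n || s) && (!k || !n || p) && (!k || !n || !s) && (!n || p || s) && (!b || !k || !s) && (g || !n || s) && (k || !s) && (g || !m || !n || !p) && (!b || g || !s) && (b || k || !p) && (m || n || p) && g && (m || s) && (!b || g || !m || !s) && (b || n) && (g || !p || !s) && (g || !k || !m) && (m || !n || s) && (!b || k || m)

g: True; s: False; b: True; n: False; m: True; p: False; k: False

Unit clause (g) forces g = True.
Set s = False.
  then (m || s) forces m = True.
Set b = True.
  then (!b || !n || s) forces n = False.
Set p = False.
Set k = False.
All clauses satisfied.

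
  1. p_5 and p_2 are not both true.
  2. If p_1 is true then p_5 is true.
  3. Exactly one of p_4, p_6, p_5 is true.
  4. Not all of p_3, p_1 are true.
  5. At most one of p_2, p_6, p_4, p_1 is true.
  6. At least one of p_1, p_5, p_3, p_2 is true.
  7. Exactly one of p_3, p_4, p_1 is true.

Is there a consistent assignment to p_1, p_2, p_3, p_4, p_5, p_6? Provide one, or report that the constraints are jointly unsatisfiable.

p_1: True; p_2: False; p_3: False; p_4: False; p_5: True; p_6: False

  (1) p_5=T, p_2=F — not both ✓
  (2) p_1=T ⇒ p_5: T ✓
  (3) {p_4, p_6, p_5}: 1 true — exactly one ✓
  (4) {p_3, p_1}: 1/2 true — not all ✓
  (5) {p_2, p_6, p_4, p_1}: 1 true — at most one ✓
  (6) {p_1, p_5, p_3, p_2}: 2 true — at least one ✓
  (7) {p_3, p_4, p_1}: 1 true — exactly one ✓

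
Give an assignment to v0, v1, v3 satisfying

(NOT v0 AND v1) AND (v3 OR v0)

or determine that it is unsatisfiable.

v0 = False, v1 = True, v3 = True

  NOT v0 AND v1 = True
    NOT v0 = True
  v3 OR v0 = True
Both conjuncts True, so the formula holds.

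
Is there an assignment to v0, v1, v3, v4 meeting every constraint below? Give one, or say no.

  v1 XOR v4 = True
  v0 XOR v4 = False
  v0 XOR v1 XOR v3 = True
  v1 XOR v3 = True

v0=F; v1=T; v3=F; v4=F

v1 XOR v4 = T XOR F = True ✓
v0 XOR v4 = F XOR F = False ✓
v0 XOR v1 XOR v3 = F XOR T XOR F = True ✓
v1 XOR v3 = T XOR F = True ✓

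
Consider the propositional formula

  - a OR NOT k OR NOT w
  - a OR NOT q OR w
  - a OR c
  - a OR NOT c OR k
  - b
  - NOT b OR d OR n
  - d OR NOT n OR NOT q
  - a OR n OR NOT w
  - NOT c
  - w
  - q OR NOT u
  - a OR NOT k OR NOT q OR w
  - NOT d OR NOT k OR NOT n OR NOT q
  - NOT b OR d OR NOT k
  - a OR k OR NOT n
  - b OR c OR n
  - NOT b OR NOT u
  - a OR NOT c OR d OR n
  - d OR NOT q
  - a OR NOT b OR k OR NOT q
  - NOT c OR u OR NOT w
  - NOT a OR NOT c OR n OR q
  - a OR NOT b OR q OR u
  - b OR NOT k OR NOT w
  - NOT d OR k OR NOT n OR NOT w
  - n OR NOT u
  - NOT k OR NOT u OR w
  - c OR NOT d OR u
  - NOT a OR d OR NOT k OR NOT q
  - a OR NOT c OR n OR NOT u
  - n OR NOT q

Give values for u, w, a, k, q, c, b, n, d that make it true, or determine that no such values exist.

Unit clause (b) forces b = True.
Unit clause (NOT c) forces c = False.
Unit clause (w) forces w = True.
In (NOT b OR NOT u) only NOT u is left, so u = False.
In (c OR NOT d OR u) only NOT d is left, so d = False.
In (a OR c) only a is left, so a = True.
In (NOT b OR d OR n) only n is left, so n = True.
In (d OR NOT n OR NOT q) only NOT q is left, so q = False.
In (NOT b OR d OR NOT k) only NOT k is left, so k = False.
All clauses satisfied.

u=F, w=T, a=T, k=F, q=F, c=F, b=T, n=T, d=F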